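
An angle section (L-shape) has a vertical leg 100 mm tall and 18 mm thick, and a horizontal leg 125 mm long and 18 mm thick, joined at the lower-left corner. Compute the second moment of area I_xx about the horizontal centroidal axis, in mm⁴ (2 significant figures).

I_xx ≈ 3.1 × 10⁶ mm⁴

Treat the section as a set of non-overlapping primitives; coordinates are from the bounding-box lower-left.
Vertical leg: 18 × 100, A = 1 800 mm², y = 50 mm, Ī = 1 500 000 mm⁴.
Horizontal leg (remainder): 107 × 18, A = 1 926 mm², y = 9 mm, Ī = 52 002 mm⁴.
Centroid: ȳ = ΣA·y / ΣA = 28.81 mm.
Transfer each piece to the horizontal centroidal axis using Ī + A·d² with d = y − 28.81:
  vertical leg: d = 21.19 mm → contributes +2 308 476 mm⁴
  horizontal leg (remainder): d = -19.81 mm → contributes +807 587 mm⁴
Total I = 3 116 063 mm⁴.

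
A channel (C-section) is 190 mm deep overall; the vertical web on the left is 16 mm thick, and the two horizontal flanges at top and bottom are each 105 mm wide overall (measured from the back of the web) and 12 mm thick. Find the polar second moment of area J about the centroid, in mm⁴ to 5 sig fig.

Break the section into simple shapes (no overlaps), measuring from the bottom-left corner of the bounding box.
Web: 16 × 190, A = 3 040 mm², y = 95 mm, Ī = 9 145 333 mm⁴.
Top flange (beyond web): 89 × 12, A = 1 068 mm², y = 184 mm, Ī = 12 816 mm⁴.
Bottom flange (beyond web): 89 × 12, A = 1 068 mm², y = 6 mm, Ī = 12 816 mm⁴.
By symmetry the centroid is at mid-height, ȳ = 95 mm.
Transfer each piece to the centroidal x-axis using Ī + A·d² with d = y − 95:
  web: d = 0 mm → contributes +9 145 333 mm⁴
  top flange (beyond web): d = 89 mm → contributes +8 472 444 mm⁴
  bottom flange (beyond web): d = -89 mm → contributes +8 472 444 mm⁴
Total I = 26 090 221 mm⁴.
For the y-axis: x̄ = 29.66538 mm.
Repeating about the centroidal y-axis gives I_y = 4 932 586 mm⁴.
Polar second moment: J = I_x + I_y = 31 022 807 mm⁴.

J ≈ 3.1023 × 10⁷ mm⁴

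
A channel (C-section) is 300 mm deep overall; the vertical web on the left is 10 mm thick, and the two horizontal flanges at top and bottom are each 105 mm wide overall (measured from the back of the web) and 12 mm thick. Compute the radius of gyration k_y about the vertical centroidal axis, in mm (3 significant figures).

k_y ≈ 31.7 mm

Break the section into simple shapes (no overlaps), measuring from the bottom-left corner of the bounding box.
Web: 10 × 300, A = 3 000 mm², x = 5 mm, Ī = 25 000 mm⁴.
Top flange (beyond web): 95 × 12, A = 1 140 mm², x = 57.5 mm, Ī = 857 375 mm⁴.
Bottom flange (beyond web): 95 × 12, A = 1 140 mm², x = 57.5 mm, Ī = 857 375 mm⁴.
Centroid: x̄ = ΣA·x / ΣA = 27.67 mm.
Transfer each piece to the vertical centroidal axis using Ī + A·d² with d = x − 27.67:
  web: d = -22.67 mm → contributes +1 566 849 mm⁴
  top flange (beyond web): d = 29.83 mm → contributes +1 871 749 mm⁴
  bottom flange (beyond web): d = 29.83 mm → contributes +1 871 749 mm⁴
Total I = 5 310 347 mm⁴.
Radius of gyration: k = √(I/A) = √(5 310 347 / 5 280) = 31.714 mm.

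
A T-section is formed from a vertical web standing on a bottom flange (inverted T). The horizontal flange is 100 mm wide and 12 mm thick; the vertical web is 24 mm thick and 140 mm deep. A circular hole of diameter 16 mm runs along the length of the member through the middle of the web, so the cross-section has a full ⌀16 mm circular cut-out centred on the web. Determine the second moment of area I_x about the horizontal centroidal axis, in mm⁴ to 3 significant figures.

Treat the section as a set of non-overlapping primitives; coordinates are from the bounding-box lower-left.
Flange: 100 × 12, A = 1 200 mm², y = 6 mm, Ī = 14 400 mm⁴.
Web: 24 × 140, A = 3 360 mm², y = 82 mm, Ī = 5 488 000 mm⁴.
Hole (subtracted): ⌀16, A = 201.06 mm², y = 82 mm, Ī = 3 217 mm⁴.
Centroid: ȳ = ΣA·y / ΣA = 61.077 mm.
Transfer each piece to the horizontal centroidal axis using Ī + A·d² with d = y − 61.077:
  flange: d = -55.077 mm → contributes +3 654 634 mm⁴
  web: d = 20.923 mm → contributes +6 958 847 mm⁴
  hole: d = 20.923 mm → contributes −91 232 mm⁴
Total I = 10 522 249 mm⁴.

I_x ≈ 1.05 × 10⁷ mm⁴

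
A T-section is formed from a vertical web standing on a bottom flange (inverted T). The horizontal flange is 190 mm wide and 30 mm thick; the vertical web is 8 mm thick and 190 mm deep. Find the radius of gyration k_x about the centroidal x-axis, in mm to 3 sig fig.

k_x ≈ 52.0 mm

Decompose the section into non-overlapping parts with the origin at the bottom-left of its bounding rectangle.
Flange: 190 × 30, A = 5 700 mm², y = 15 mm, Ī = 427 500 mm⁴.
Web: 8 × 190, A = 1 520 mm², y = 125 mm, Ī = 4 572 667 mm⁴.
Centroid: ȳ = ΣA·y / ΣA = 38.158 mm.
Transfer each piece to the centroidal x-axis using Ī + A·d² with d = y − 38.158:
  flange: d = -23.158 mm → contributes +3 484 342 mm⁴
  web: d = 86.842 mm → contributes +16 035 825 mm⁴
Total I = 19 520 167 mm⁴.
Radius of gyration: k = √(I/A) = √(19 520 167 / 7 220) = 51.996 mm.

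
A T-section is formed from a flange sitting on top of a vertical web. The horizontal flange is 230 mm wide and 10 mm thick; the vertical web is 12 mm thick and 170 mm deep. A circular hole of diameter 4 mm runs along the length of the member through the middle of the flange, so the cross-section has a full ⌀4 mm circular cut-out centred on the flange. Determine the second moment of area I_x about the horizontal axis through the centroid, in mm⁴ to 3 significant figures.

I_x ≈ 1.37 × 10⁷ mm⁴

Break the section into simple shapes (no overlaps), measuring from the bottom-left corner of the bounding box.
Flange: 230 × 10, A = 2 300 mm², y = 175 mm, Ī = 19 167 mm⁴.
Web: 12 × 170, A = 2 040 mm², y = 85 mm, Ī = 4 913 000 mm⁴.
Hole (subtracted): ⌀4, A = 12.566 mm², y = 175 mm, Ī = 12.566 mm⁴.
Centroid: ȳ = ΣA·y / ΣA = 132.57 mm.
Transfer each piece to the horizontal axis through the centroid using Ī + A·d² with d = y − 132.57:
  flange: d = 42.427 mm → contributes +4 159 281 mm⁴
  web: d = -47.573 mm → contributes +9 529 909 mm⁴
  hole: d = 42.427 mm → contributes −22 633 mm⁴
Total I = 13 666 558 mm⁴.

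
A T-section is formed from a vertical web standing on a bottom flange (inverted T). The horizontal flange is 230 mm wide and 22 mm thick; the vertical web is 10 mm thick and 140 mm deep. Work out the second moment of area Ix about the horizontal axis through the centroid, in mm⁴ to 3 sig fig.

Treat the section as a set of non-overlapping primitives; coordinates are from the bounding-box lower-left.
Flange: 230 × 22, A = 5 060 mm², y = 11 mm, Ī = 204 087 mm⁴.
Web: 10 × 140, A = 1 400 mm², y = 92 mm, Ī = 2 286 667 mm⁴.
Centroid: ȳ = ΣA·y / ΣA = 28.554 mm.
Transfer each piece to the horizontal axis through the centroid using Ī + A·d² with d = y − 28.554:
  flange: d = -17.554 mm → contributes +1 763 322 mm⁴
  web: d = 63.446 mm → contributes +7 922 188 mm⁴
Total I = 9 685 509 mm⁴.

Ix ≈ 9.69 × 10⁶ mm⁴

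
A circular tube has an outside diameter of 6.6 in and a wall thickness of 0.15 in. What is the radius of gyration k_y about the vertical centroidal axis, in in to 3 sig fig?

k_y ≈ 2.28 in

Break the section into simple shapes (no overlaps), measuring from the bottom-left corner of the bounding box.
Outer circle: ⌀6.6, A = 34.212 in², x = 3.3 in, Ī = 93.142 in⁴.
Bore (subtracted): ⌀6.3, A = 31.172 in², x = 3.3 in, Ī = 77.327 in⁴.
By symmetry the centroid is at mid-width, x̄ = 3.3 in.
All pieces are centred on the vertical centroidal axis, so I = ΣĪ (holes subtracted) = 15.815 in⁴.
Radius of gyration: k = √(I/A) = √(15.815 / 3.0395) = 2.281 in.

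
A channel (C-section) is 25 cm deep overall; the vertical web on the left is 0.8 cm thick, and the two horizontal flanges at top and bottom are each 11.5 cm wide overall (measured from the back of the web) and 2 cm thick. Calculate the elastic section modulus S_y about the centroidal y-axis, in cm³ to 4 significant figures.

Break the section into simple shapes (no overlaps), measuring from the bottom-left corner of the bounding box.
Web: 0.8 × 25, A = 20 cm², x = 0.4 cm, Ī = 1.06667 cm⁴.
Top flange (beyond web): 10.7 × 2, A = 21.4 cm², x = 6.15 cm, Ī = 204.174 cm⁴.
Bottom flange (beyond web): 10.7 × 2, A = 21.4 cm², x = 6.15 cm, Ī = 204.174 cm⁴.
Centroid: x̄ = ΣA·x / ΣA = 4.31879 cm.
Transfer each piece to the centroidal y-axis using Ī + A·d² with d = x − 4.31879:
  web: d = -3.91879 cm → contributes +308.205 cm⁴
  top flange (beyond web): d = 1.83121 cm → contributes +275.935 cm⁴
  bottom flange (beyond web): d = 1.83121 cm → contributes +275.935 cm⁴
Total I = 860.075 cm⁴.
Extreme fibre distance c = 7.18121 cm; S = I/c = 119.767 cm³.

S_y ≈ 119.8 cm³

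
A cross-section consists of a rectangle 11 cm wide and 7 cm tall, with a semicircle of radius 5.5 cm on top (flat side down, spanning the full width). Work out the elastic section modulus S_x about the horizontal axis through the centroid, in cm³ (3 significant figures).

Treat the section as a set of non-overlapping primitives; coordinates are from the bounding-box lower-left.
Rectangular body: 11 × 7, A = 77 cm², y = 3.5 cm, Ī = 314.42 cm⁴.
Semicircular cap: semicircle r = 5.5, A = 47.517 cm², y = 9.3343 cm, Ī = 100.43 cm⁴.
Centroid: ȳ = ΣA·y / ΣA = 5.7264 cm.
Transfer each piece to the horizontal axis through the centroid using Ī + A·d² with d = y − 5.7264:
  rectangular body: d = -2.2264 cm → contributes +696.1 cm⁴
  semicircular cap: d = 3.6079 cm → contributes +718.94 cm⁴
Total I = 1 415 cm⁴.
Extreme fibre distance c = 6.7736 cm; S = I/c = 208.91 cm³.

S_x ≈ 209 cm³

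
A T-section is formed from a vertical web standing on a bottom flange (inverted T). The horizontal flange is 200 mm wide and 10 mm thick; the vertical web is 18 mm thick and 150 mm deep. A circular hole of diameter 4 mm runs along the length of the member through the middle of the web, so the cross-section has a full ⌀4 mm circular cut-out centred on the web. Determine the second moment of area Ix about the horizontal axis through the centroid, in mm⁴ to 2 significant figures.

Treat the section as a set of non-overlapping primitives; coordinates are from the bounding-box lower-left.
Flange: 200 × 10, A = 2 000 mm², y = 5 mm, Ī = 16 667 mm⁴.
Web: 18 × 150, A = 2 700 mm², y = 85 mm, Ī = 5 062 500 mm⁴.
Hole (subtracted): ⌀4, A = 12.57 mm², y = 85 mm, Ī = 12.57 mm⁴.
Centroid: ȳ = ΣA·y / ΣA = 50.87 mm.
Transfer each piece to the horizontal axis through the centroid using Ī + A·d² with d = y − 50.87:
  flange: d = -45.87 mm → contributes +4 224 080 mm⁴
  web: d = 34.13 mm → contributes +8 208 317 mm⁴
  hole: d = 34.13 mm → contributes −14 654 mm⁴
Total I = 12 417 743 mm⁴.

Ix ≈ 1.2 × 10⁷ mm⁴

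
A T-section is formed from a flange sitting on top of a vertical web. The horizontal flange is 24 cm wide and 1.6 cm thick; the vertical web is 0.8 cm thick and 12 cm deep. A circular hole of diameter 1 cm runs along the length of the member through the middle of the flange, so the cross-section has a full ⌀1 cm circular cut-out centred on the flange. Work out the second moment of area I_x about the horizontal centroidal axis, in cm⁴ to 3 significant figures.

I_x ≈ 477 cm⁴

Treat the section as a set of non-overlapping primitives; coordinates are from the bounding-box lower-left.
Flange: 24 × 1.6, A = 38.4 cm², y = 12.8 cm, Ī = 8.192 cm⁴.
Web: 0.8 × 12, A = 9.6 cm², y = 6 cm, Ī = 115.2 cm⁴.
Hole (subtracted): ⌀1, A = 0.7854 cm², y = 12.8 cm, Ī = 0.049087 cm⁴.
Centroid: ȳ = ΣA·y / ΣA = 11.417 cm.
Transfer each piece to the horizontal centroidal axis using Ī + A·d² with d = y − 11.417:
  flange: d = 1.3826 cm → contributes +81.599 cm⁴
  web: d = -5.4174 cm → contributes +396.94 cm⁴
  hole: d = 1.3826 cm → contributes −1.5505 cm⁴
Total I = 476.99 cm⁴.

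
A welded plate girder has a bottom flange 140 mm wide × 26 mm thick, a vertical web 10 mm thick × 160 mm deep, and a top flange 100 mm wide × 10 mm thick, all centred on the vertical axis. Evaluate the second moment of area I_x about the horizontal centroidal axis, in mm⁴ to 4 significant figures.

Split into non-overlapping primitives; take the origin at the lower-left of the bounding box.
Bottom plate: 140 × 26, A = 3 640 mm², y = 13 mm, Ī = 205 053 mm⁴.
Web plate: 10 × 160, A = 1 600 mm², y = 106 mm, Ī = 3 413 333 mm⁴.
Top plate: 100 × 10, A = 1 000 mm², y = 191 mm, Ī = 8333.33 mm⁴.
Centroid: ȳ = ΣA·y / ΣA = 65.3718 mm.
Transfer each piece to the horizontal centroidal axis using Ī + A·d² with d = y − 65.3718:
  bottom plate: d = -52.3718 mm → contributes +10 188 863 mm⁴
  web plate: d = 40.6282 mm → contributes +6 054 375 mm⁴
  top plate: d = 125.628 mm → contributes +15 790 779 mm⁴
Total I = 32 034 017 mm⁴.

I_x ≈ 3.203 × 10⁷ mm⁴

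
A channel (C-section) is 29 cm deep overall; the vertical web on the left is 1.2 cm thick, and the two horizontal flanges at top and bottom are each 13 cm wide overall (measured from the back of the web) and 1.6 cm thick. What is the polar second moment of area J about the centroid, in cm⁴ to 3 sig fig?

Break the section into simple shapes (no overlaps), measuring from the bottom-left corner of the bounding box.
Web: 1.2 × 29, A = 34.8 cm², y = 14.5 cm, Ī = 2438.9 cm⁴.
Top flange (beyond web): 11.8 × 1.6, A = 18.88 cm², y = 28.2 cm, Ī = 4.0277 cm⁴.
Bottom flange (beyond web): 11.8 × 1.6, A = 18.88 cm², y = 0.8 cm, Ī = 4.0277 cm⁴.
By symmetry the centroid is at mid-height, ȳ = 14.5 cm.
Transfer each piece to the centroidal x-axis using Ī + A·d² with d = y − 14.5:
  web: d = 0 cm → contributes +2438.9 cm⁴
  top flange (beyond web): d = 13.7 cm → contributes +3547.6 cm⁴
  bottom flange (beyond web): d = -13.7 cm → contributes +3547.6 cm⁴
Total I = 9534.1 cm⁴.
For the y-axis: x̄ = 3.9826 cm.
Repeating about the centroidal y-axis gives I_y = 1207.5 cm⁴.
Polar second moment: J = I_x + I_y = 10 742 cm⁴.

J ≈ 1.07 × 10⁴ cm⁴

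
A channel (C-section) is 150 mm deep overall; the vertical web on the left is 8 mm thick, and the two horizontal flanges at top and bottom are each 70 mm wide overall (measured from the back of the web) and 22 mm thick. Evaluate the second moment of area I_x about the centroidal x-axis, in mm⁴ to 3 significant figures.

Treat the section as a set of non-overlapping primitives; coordinates are from the bounding-box lower-left.
Web: 8 × 150, A = 1 200 mm², y = 75 mm, Ī = 2 250 000 mm⁴.
Top flange (beyond web): 62 × 22, A = 1 364 mm², y = 139 mm, Ī = 55 015 mm⁴.
Bottom flange (beyond web): 62 × 22, A = 1 364 mm², y = 11 mm, Ī = 55 015 mm⁴.
By symmetry the centroid is at mid-height, ȳ = 75 mm.
Transfer each piece to the centroidal x-axis using Ī + A·d² with d = y − 75:
  web: d = 0 mm → contributes +2 250 000 mm⁴
  top flange (beyond web): d = 64 mm → contributes +5 641 959 mm⁴
  bottom flange (beyond web): d = -64 mm → contributes +5 641 959 mm⁴
Total I = 13 533 917 mm⁴.

I_x ≈ 1.35 × 10⁷ mm⁴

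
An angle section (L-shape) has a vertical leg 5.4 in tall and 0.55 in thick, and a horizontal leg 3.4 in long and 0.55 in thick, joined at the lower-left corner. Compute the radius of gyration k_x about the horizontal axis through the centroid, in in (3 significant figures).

Decompose the section into non-overlapping parts with the origin at the bottom-left of its bounding rectangle.
Vertical leg: 0.55 × 5.4, A = 2.97 in², y = 2.7 in, Ī = 7.2171 in⁴.
Horizontal leg (remainder): 2.85 × 0.55, A = 1.5675 in², y = 0.275 in, Ī = 0.039514 in⁴.
Centroid: ȳ = ΣA·y / ΣA = 1.8623 in.
Transfer each piece to the horizontal axis through the centroid using Ī + A·d² with d = y − 1.8623:
  vertical leg: d = 0.83773 in → contributes +9.3014 in⁴
  horizontal leg (remainder): d = -1.5873 in → contributes +3.9887 in⁴
Total I = 13.29 in⁴.
Radius of gyration: k = √(I/A) = √(13.29 / 4.5375) = 1.7114 in.

k_x ≈ 1.71 in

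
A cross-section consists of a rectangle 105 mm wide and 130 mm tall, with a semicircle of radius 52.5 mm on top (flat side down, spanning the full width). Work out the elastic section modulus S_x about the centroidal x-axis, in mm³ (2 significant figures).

Break the section into simple shapes (no overlaps), measuring from the bottom-left corner of the bounding box.
Rectangular body: 105 × 130, A = 13 650 mm², y = 65 mm, Ī = 19 223 750 mm⁴.
Semicircular cap: semicircle r = 52.5, A = 4 330 mm², y = 152.3 mm, Ī = 833 814 mm⁴.
Centroid: ȳ = ΣA·y / ΣA = 86.02 mm.
Transfer each piece to the centroidal x-axis using Ī + A·d² with d = y − 86.02:
  rectangular body: d = -21.02 mm → contributes +25 253 515 mm⁴
  semicircular cap: d = 66.26 mm → contributes +19 844 357 mm⁴
Total I = 45 097 872 mm⁴.
Extreme fibre distance c = 96.48 mm; S = I/c = 467 421 mm³.

S_x ≈ 4.7 × 10⁵ mm³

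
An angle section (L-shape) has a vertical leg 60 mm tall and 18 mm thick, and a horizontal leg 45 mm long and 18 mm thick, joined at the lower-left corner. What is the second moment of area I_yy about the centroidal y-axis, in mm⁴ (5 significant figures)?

I_yy ≈ 2.2837 × 10⁵ mm⁴

Split into non-overlapping primitives; take the origin at the lower-left of the bounding box.
Vertical leg: 18 × 60, A = 1 080 mm², x = 9 mm, Ī = 29 160 mm⁴.
Horizontal leg (remainder): 27 × 18, A = 486 mm², x = 31.5 mm, Ī = 29524.5 mm⁴.
Centroid: x̄ = ΣA·x / ΣA = 15.98276 mm.
Transfer each piece to the centroidal y-axis using Ī + A·d² with d = x − 15.98276:
  vertical leg: d = -6.982759 mm → contributes +81819.63 mm⁴
  horizontal leg (remainder): d = 15.51724 mm → contributes +146545.9 mm⁴
Total I = 228365.5 mm⁴.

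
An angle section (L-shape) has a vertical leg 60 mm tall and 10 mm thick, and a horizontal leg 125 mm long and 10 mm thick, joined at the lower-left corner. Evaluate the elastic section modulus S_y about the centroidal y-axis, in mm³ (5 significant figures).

Decompose the section into non-overlapping parts with the origin at the bottom-left of its bounding rectangle.
Vertical leg: 10 × 60, A = 600 mm², x = 5 mm, Ī = 5 000 mm⁴.
Horizontal leg (remainder): 115 × 10, A = 1 150 mm², x = 67.5 mm, Ī = 1 267 396 mm⁴.
Centroid: x̄ = ΣA·x / ΣA = 46.07143 mm.
Transfer each piece to the centroidal y-axis using Ī + A·d² with d = x − 46.07143:
  vertical leg: d = -41.07143 mm → contributes +1 017 117 mm⁴
  horizontal leg (remainder): d = 21.42857 mm → contributes +1 795 457 mm⁴
Total I = 2 812 574 mm⁴.
Extreme fibre distance c = 78.92857 mm; S = I/c = 35634.43 mm³.

S_y ≈ 3.5634 × 10⁴ mm³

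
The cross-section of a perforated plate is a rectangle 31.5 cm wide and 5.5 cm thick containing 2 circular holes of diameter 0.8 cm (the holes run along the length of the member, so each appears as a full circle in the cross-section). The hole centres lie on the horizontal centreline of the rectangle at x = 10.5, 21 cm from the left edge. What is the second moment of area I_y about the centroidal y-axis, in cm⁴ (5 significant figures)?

I_y ≈ 1.4298 × 10⁴ cm⁴

Split into non-overlapping primitives; take the origin at the lower-left of the bounding box.
Plate: 31.5 × 5.5, A = 173.25 cm², x = 15.75 cm, Ī = 14325.61 cm⁴.
Hole 1 (subtracted): ⌀0.8, A = 0.5026548 cm², x = 10.5 cm, Ī = 0.02010619 cm⁴.
Hole 2 (subtracted): ⌀0.8, A = 0.5026548 cm², x = 21 cm, Ī = 0.02010619 cm⁴.
By symmetry the centroid is at mid-width, x̄ = 15.75 cm.
Transfer each piece to the centroidal y-axis using Ī + A·d² with d = x − 15.75:
  plate: d = 0 cm → contributes +14325.61 cm⁴
  hole 1: d = -5.25 cm → contributes −13.87453 cm⁴
  hole 2: d = 5.25 cm → contributes −13.87453 cm⁴
Total I = 14297.86 cm⁴.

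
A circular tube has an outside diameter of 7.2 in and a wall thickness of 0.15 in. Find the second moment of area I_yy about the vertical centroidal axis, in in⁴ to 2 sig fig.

Treat the section as a set of non-overlapping primitives; coordinates are from the bounding-box lower-left.
Outer circle: ⌀7.2, A = 40.72 in², x = 3.6 in, Ī = 131.9 in⁴.
Bore (subtracted): ⌀6.9, A = 37.39 in², x = 3.6 in, Ī = 111.3 in⁴.
By symmetry the centroid is at mid-width, x̄ = 3.6 in.
All pieces are centred on the vertical centroidal axis, so I = ΣĪ (holes subtracted) = 20.65 in⁴.

I_yy ≈ 21 in⁴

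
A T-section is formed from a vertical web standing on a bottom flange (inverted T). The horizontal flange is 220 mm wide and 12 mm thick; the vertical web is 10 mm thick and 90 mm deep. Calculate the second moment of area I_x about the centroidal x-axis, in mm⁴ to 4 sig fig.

I_x ≈ 2.385 × 10⁶ mm⁴

Decompose the section into non-overlapping parts with the origin at the bottom-left of its bounding rectangle.
Flange: 220 × 12, A = 2 640 mm², y = 6 mm, Ī = 31 680 mm⁴.
Web: 10 × 90, A = 900 mm², y = 57 mm, Ī = 607 500 mm⁴.
Centroid: ȳ = ΣA·y / ΣA = 18.9661 mm.
Transfer each piece to the centroidal x-axis using Ī + A·d² with d = y − 18.9661:
  flange: d = -12.9661 mm → contributes +475 516 mm⁴
  web: d = 38.0339 mm → contributes +1 909 420 mm⁴
Total I = 2 384 936 mm⁴.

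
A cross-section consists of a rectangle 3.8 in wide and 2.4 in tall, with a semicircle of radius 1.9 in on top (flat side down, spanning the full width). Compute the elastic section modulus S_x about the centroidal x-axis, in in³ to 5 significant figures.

S_x ≈ 8.5309 in³

Treat the section as a set of non-overlapping primitives; coordinates are from the bounding-box lower-left.
Rectangular body: 3.8 × 2.4, A = 9.12 in², y = 1.2 in, Ī = 4.3776 in⁴.
Semicircular cap: semicircle r = 1.9, A = 5.670575 in², y = 3.206385 in, Ī = 1.430364 in⁴.
Centroid: ȳ = ΣA·y / ΣA = 1.96923 in.
Transfer each piece to the centroidal x-axis using Ī + A·d² with d = y − 1.96923:
  rectangular body: d = -0.7692302 in → contributes +9.774041 in⁴
  semicircular cap: d = 1.237155 in → contributes +10.10947 in⁴
Total I = 19.88352 in⁴.
Extreme fibre distance c = 2.33077 in; S = I/c = 8.530879 in³.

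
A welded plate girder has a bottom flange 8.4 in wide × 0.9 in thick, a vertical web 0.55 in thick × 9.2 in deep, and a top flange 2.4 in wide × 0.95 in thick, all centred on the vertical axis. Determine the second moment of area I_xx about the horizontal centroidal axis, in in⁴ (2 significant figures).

Treat the section as a set of non-overlapping primitives; coordinates are from the bounding-box lower-left.
Bottom plate: 8.4 × 0.9, A = 7.56 in², y = 0.45 in, Ī = 0.5103 in⁴.
Web plate: 0.55 × 9.2, A = 5.06 in², y = 5.5 in, Ī = 35.69 in⁴.
Top plate: 2.4 × 0.95, A = 2.28 in², y = 10.58 in, Ī = 0.1715 in⁴.
Centroid: ȳ = ΣA·y / ΣA = 3.714 in.
Transfer each piece to the horizontal centroidal axis using Ī + A·d² with d = y − 3.714:
  bottom plate: d = -3.264 in → contributes +81.07 in⁴
  web plate: d = 1.786 in → contributes +51.82 in⁴
  top plate: d = 6.861 in → contributes +107.5 in⁴
Total I = 240.4 in⁴.

I_xx ≈ 240 in⁴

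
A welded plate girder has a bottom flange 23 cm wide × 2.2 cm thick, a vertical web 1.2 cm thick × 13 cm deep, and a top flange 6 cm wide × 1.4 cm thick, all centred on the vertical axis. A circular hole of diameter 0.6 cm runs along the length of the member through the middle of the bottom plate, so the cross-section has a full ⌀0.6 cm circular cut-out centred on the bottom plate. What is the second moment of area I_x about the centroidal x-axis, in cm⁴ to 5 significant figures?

I_x ≈ 2188.7 cm⁴

Decompose the section into non-overlapping parts with the origin at the bottom-left of its bounding rectangle.
Bottom plate: 23 × 2.2, A = 50.6 cm², y = 1.1 cm, Ī = 20.40867 cm⁴.
Web plate: 1.2 × 13, A = 15.6 cm², y = 8.7 cm, Ī = 219.7 cm⁴.
Top plate: 6 × 1.4, A = 8.4 cm², y = 15.9 cm, Ī = 1.372 cm⁴.
Hole (subtracted): ⌀0.6, A = 0.2827433 cm², y = 1.1 cm, Ī = 0.006361725 cm⁴.
Centroid: ȳ = ΣA·y / ΣA = 4.368151 cm.
Transfer each piece to the centroidal x-axis using Ī + A·d² with d = y − 4.368151:
  bottom plate: d = -3.268151 cm → contributes +560.8576 cm⁴
  web plate: d = 4.331849 cm → contributes +512.4327 cm⁴
  top plate: d = 11.53185 cm → contributes +1118.434 cm⁴
  hole: d = -3.268151 cm → contributes −3.026289 cm⁴
Total I = 2188.698 cm⁴.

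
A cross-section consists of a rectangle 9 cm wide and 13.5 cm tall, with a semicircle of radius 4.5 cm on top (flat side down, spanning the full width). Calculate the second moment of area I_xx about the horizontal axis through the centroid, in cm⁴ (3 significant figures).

Split into non-overlapping primitives; take the origin at the lower-left of the bounding box.
Rectangular body: 9 × 13.5, A = 121.5 cm², y = 6.75 cm, Ī = 1845.3 cm⁴.
Semicircular cap: semicircle r = 4.5, A = 31.809 cm², y = 15.41 cm, Ī = 45.007 cm⁴.
Centroid: ȳ = ΣA·y / ΣA = 8.5468 cm.
Transfer each piece to the horizontal axis through the centroid using Ī + A·d² with d = y − 8.5468:
  rectangular body: d = -1.7968 cm → contributes +2237.5 cm⁴
  semicircular cap: d = 6.8631 cm → contributes +1543.3 cm⁴
Total I = 3780.8 cm⁴.

I_xx ≈ 3780 cm⁴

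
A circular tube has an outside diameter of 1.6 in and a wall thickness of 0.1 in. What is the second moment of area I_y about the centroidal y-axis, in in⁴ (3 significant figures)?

Split into non-overlapping primitives; take the origin at the lower-left of the bounding box.
Outer circle: ⌀1.6, A = 2.0106 in², x = 0.8 in, Ī = 0.3217 in⁴.
Bore (subtracted): ⌀1.4, A = 1.5394 in², x = 0.8 in, Ī = 0.18857 in⁴.
By symmetry the centroid is at mid-width, x̄ = 0.8 in.
All pieces are centred on the centroidal y-axis, so I = ΣĪ (holes subtracted) = 0.13312 in⁴.

I_y ≈ 0.133 in⁴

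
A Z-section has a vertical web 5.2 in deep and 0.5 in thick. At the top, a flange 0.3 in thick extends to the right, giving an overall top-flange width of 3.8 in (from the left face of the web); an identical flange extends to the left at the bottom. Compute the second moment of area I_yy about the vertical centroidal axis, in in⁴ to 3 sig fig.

I_yy ≈ 9.00 in⁴

Decompose the section into non-overlapping parts with the origin at the bottom-left of its bounding rectangle.
Web: 0.5 × 5.2, A = 2.6 in², x = 3.55 in, Ī = 0.054167 in⁴.
Top flange (beyond web): 3.3 × 0.3, A = 0.99 in², x = 5.45 in, Ī = 0.89843 in⁴.
Bottom flange (beyond web): 3.3 × 0.3, A = 0.99 in², x = 1.65 in, Ī = 0.89843 in⁴.
Centroid: x̄ = ΣA·x / ΣA = 3.55 in.
Transfer each piece to the vertical centroidal axis using Ī + A·d² with d = x − 3.55:
  web: d = 0 in → contributes +0.054167 in⁴
  top flange (beyond web): d = 1.9 in → contributes +4.4723 in⁴
  bottom flange (beyond web): d = -1.9 in → contributes +4.4723 in⁴
Total I = 8.9988 in⁴.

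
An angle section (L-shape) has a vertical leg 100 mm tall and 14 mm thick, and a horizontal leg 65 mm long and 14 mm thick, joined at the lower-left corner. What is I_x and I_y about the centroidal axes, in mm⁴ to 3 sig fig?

I_x ≈ 2.05 × 10⁶ mm⁴, I_y ≈ 6.77 × 10⁵ mm⁴

Treat the section as a set of non-overlapping primitives; coordinates are from the bounding-box lower-left.
Vertical leg: 14 × 100, A = 1 400 mm², y = 50 mm, Ī = 1 166 667 mm⁴.
Horizontal leg (remainder): 51 × 14, A = 714 mm², y = 7 mm, Ī = 11 662 mm⁴.
Centroid: ȳ = ΣA·y / ΣA = 35.477 mm.
Transfer each piece to the centroidal x-axis using Ī + A·d² with d = y − 35.477:
  vertical leg: d = 14.523 mm → contributes +1 461 958 mm⁴
  horizontal leg (remainder): d = -28.477 mm → contributes +590 666 mm⁴
Total I = 2 052 624 mm⁴.
For the y-axis: x̄ = 17.977 mm.
Repeating about the centroidal y-axis gives I_y = 677 072 mm⁴.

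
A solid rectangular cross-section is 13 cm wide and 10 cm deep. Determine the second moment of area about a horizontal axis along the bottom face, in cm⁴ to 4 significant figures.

The section: 13 × 10, A = 130 cm², y = 5 cm, Ī = 1083.33 cm⁴.
Transfer it to a horizontal axis along the bottom face using Ī + A·d² with d = y − 0:
  the section: d = 5 cm → contributes +4333.33 cm⁴
Total I = 4333.33 cm⁴.

I_base ≈ 4333 cm⁴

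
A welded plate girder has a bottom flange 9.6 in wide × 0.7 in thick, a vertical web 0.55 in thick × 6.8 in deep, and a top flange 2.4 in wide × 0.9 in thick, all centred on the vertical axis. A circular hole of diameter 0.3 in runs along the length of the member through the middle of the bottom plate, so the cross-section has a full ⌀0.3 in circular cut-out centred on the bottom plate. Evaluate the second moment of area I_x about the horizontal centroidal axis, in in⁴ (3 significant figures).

I_x ≈ 118 in⁴

Split into non-overlapping primitives; take the origin at the lower-left of the bounding box.
Bottom plate: 9.6 × 0.7, A = 6.72 in², y = 0.35 in, Ī = 0.2744 in⁴.
Web plate: 0.55 × 6.8, A = 3.74 in², y = 4.1 in, Ī = 14.411 in⁴.
Top plate: 2.4 × 0.9, A = 2.16 in², y = 7.95 in, Ī = 0.1458 in⁴.
Hole (subtracted): ⌀0.3, A = 0.070686 in², y = 0.35 in, Ī = 0.00039761 in⁴.
Centroid: ȳ = ΣA·y / ΣA = 2.7757 in.
Transfer each piece to the horizontal centroidal axis using Ī + A·d² with d = y − 2.7757:
  bottom plate: d = -2.4257 in → contributes +39.815 in⁴
  web plate: d = 1.3243 in → contributes +20.97 in⁴
  top plate: d = 5.1743 in → contributes +57.976 in⁴
  hole: d = -2.4257 in → contributes −0.41632 in⁴
Total I = 118.35 in⁴.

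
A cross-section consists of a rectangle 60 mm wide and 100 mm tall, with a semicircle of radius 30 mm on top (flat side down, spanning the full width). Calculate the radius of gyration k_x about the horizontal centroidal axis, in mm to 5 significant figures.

Break the section into simple shapes (no overlaps), measuring from the bottom-left corner of the bounding box.
Rectangular body: 60 × 100, A = 6 000 mm², y = 50 mm, Ī = 5 000 000 mm⁴.
Semicircular cap: semicircle r = 30, A = 1413.717 mm², y = 112.7324 mm, Ī = 88903.14 mm⁴.
Centroid: ȳ = ΣA·y / ΣA = 61.9624 mm.
Transfer each piece to the horizontal centroidal axis using Ī + A·d² with d = y − 61.9624:
  rectangular body: d = -11.9624 mm → contributes +5 858 594 mm⁴
  semicircular cap: d = 50.77 mm → contributes +3 732 889 mm⁴
Total I = 9 591 483 mm⁴.
Radius of gyration: k = √(I/A) = √(9 591 483 / 7413.717) = 35.96871 mm.

k_x ≈ 35.969 mm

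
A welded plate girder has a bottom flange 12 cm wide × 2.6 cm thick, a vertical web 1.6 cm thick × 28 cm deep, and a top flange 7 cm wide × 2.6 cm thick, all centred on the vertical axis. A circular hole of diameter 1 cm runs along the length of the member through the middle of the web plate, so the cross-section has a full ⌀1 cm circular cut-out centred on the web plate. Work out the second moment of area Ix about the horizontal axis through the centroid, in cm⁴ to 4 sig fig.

Treat the section as a set of non-overlapping primitives; coordinates are from the bounding-box lower-left.
Bottom plate: 12 × 2.6, A = 31.2 cm², y = 1.3 cm, Ī = 17.576 cm⁴.
Web plate: 1.6 × 28, A = 44.8 cm², y = 16.6 cm, Ī = 2926.93 cm⁴.
Top plate: 7 × 2.6, A = 18.2 cm², y = 31.9 cm, Ī = 10.2527 cm⁴.
Hole (subtracted): ⌀1, A = 0.785398 cm², y = 16.6 cm, Ī = 0.0490874 cm⁴.
Centroid: ȳ = ΣA·y / ΣA = 14.4708 cm.
Transfer each piece to the horizontal axis through the centroid using Ī + A·d² with d = y − 14.4708:
  bottom plate: d = -13.1708 cm → contributes +5429.82 cm⁴
  web plate: d = 2.12922 cm → contributes +3130.04 cm⁴
  top plate: d = 17.4292 cm → contributes +5539.01 cm⁴
  hole: d = 2.12922 cm → contributes −3.60974 cm⁴
Total I = 14095.3 cm⁴.

Ix ≈ 1.410 × 10⁴ cm⁴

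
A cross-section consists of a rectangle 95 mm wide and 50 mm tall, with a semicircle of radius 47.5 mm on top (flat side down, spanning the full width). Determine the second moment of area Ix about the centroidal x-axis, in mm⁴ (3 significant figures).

Ix ≈ 5.69 × 10⁶ mm⁴

Decompose the section into non-overlapping parts with the origin at the bottom-left of its bounding rectangle.
Rectangular body: 95 × 50, A = 4 750 mm², y = 25 mm, Ī = 989 583 mm⁴.
Semicircular cap: semicircle r = 47.5, A = 3544.1 mm², y = 70.16 mm, Ī = 558 736 mm⁴.
Centroid: ȳ = ΣA·y / ΣA = 44.297 mm.
Transfer each piece to the centroidal x-axis using Ī + A·d² with d = y − 44.297:
  rectangular body: d = -19.297 mm → contributes +2 758 344 mm⁴
  semicircular cap: d = 25.863 mm → contributes +2 929 321 mm⁴
Total I = 5 687 664 mm⁴.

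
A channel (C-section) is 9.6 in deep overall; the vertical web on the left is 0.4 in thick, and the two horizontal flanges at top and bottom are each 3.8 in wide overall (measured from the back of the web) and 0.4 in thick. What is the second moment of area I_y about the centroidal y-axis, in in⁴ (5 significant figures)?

Decompose the section into non-overlapping parts with the origin at the bottom-left of its bounding rectangle.
Web: 0.4 × 9.6, A = 3.84 in², x = 0.2 in, Ī = 0.0512 in⁴.
Top flange (beyond web): 3.4 × 0.4, A = 1.36 in², x = 2.1 in, Ī = 1.310133 in⁴.
Bottom flange (beyond web): 3.4 × 0.4, A = 1.36 in², x = 2.1 in, Ī = 1.310133 in⁴.
Centroid: x̄ = ΣA·x / ΣA = 0.9878049 in.
Transfer each piece to the centroidal y-axis using Ī + A·d² with d = x − 0.9878049:
  web: d = -0.7878049 in → contributes +2.434444 in⁴
  top flange (beyond web): d = 1.112195 in → contributes +2.992423 in⁴
  bottom flange (beyond web): d = 1.112195 in → contributes +2.992423 in⁴
Total I = 8.419291 in⁴.

I_y ≈ 8.4193 in⁴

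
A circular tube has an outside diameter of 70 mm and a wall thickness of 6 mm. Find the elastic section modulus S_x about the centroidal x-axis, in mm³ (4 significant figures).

S_x ≈ 1.780 × 10⁴ mm³

Decompose the section into non-overlapping parts with the origin at the bottom-left of its bounding rectangle.
Outer circle: ⌀70, A = 3848.45 mm², y = 35 mm, Ī = 1 178 588 mm⁴.
Bore (subtracted): ⌀58, A = 2642.08 mm², y = 35 mm, Ī = 555 497 mm⁴.
By symmetry the centroid is at mid-height, ȳ = 35 mm.
All pieces are centred on the centroidal x-axis, so I = ΣĪ (holes subtracted) = 623 091 mm⁴.
Extreme fibre distance c = 35 mm; S = I/c = 17802.6 mm³.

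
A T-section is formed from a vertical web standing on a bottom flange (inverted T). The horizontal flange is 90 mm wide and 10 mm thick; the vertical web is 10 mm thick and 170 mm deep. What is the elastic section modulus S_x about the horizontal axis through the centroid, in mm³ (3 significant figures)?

Break the section into simple shapes (no overlaps), measuring from the bottom-left corner of the bounding box.
Flange: 90 × 10, A = 900 mm², y = 5 mm, Ī = 7 500 mm⁴.
Web: 10 × 170, A = 1 700 mm², y = 95 mm, Ī = 4 094 167 mm⁴.
Centroid: ȳ = ΣA·y / ΣA = 63.846 mm.
Transfer each piece to the horizontal axis through the centroid using Ī + A·d² with d = y − 63.846:
  flange: d = -58.846 mm → contributes +3 124 083 mm⁴
  web: d = 31.154 mm → contributes +5 744 122 mm⁴
Total I = 8 868 205 mm⁴.
Extreme fibre distance c = 116.15 mm; S = I/c = 76 349 mm³.

S_x ≈ 7.63 × 10⁴ mm³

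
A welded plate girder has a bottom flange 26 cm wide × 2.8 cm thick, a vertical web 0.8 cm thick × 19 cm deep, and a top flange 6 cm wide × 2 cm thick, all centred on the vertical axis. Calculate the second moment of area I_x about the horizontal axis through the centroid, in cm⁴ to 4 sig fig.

Break the section into simple shapes (no overlaps), measuring from the bottom-left corner of the bounding box.
Bottom plate: 26 × 2.8, A = 72.8 cm², y = 1.4 cm, Ī = 47.5627 cm⁴.
Web plate: 0.8 × 19, A = 15.2 cm², y = 12.3 cm, Ī = 457.267 cm⁴.
Top plate: 6 × 2, A = 12 cm², y = 22.8 cm, Ī = 4 cm⁴.
Centroid: ȳ = ΣA·y / ΣA = 5.6248 cm.
Transfer each piece to the horizontal axis through the centroid using Ī + A·d² with d = y − 5.6248:
  bottom plate: d = -4.2248 cm → contributes +1346.97 cm⁴
  web plate: d = 6.6752 cm → contributes +1134.55 cm⁴
  top plate: d = 17.1752 cm → contributes +3543.85 cm⁴
Total I = 6025.37 cm⁴.

I_x ≈ 6025 cm⁴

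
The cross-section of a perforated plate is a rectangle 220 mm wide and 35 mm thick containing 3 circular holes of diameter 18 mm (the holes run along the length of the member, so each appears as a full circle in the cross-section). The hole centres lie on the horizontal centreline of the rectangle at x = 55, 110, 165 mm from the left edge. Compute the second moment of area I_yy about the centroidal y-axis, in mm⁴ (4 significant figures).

I_yy ≈ 2.950 × 10⁷ mm⁴

Treat the section as a set of non-overlapping primitives; coordinates are from the bounding-box lower-left.
Plate: 220 × 35, A = 7 700 mm², x = 110 mm, Ī = 31 056 667 mm⁴.
Hole 1 (subtracted): ⌀18, A = 254.469 mm², x = 55 mm, Ī = 5 153 mm⁴.
Hole 2 (subtracted): ⌀18, A = 254.469 mm², x = 110 mm, Ī = 5 153 mm⁴.
Hole 3 (subtracted): ⌀18, A = 254.469 mm², x = 165 mm, Ī = 5 153 mm⁴.
By symmetry the centroid is at mid-width, x̄ = 110 mm.
Transfer each piece to the centroidal y-axis using Ī + A·d² with d = x − 110:
  plate: d = 0 mm → contributes +31 056 667 mm⁴
  hole 1: d = -55 mm → contributes −774 922 mm⁴
  hole 2: d = 0 mm → contributes −5 153 mm⁴
  hole 3: d = 55 mm → contributes −774 922 mm⁴
Total I = 29 501 670 mm⁴.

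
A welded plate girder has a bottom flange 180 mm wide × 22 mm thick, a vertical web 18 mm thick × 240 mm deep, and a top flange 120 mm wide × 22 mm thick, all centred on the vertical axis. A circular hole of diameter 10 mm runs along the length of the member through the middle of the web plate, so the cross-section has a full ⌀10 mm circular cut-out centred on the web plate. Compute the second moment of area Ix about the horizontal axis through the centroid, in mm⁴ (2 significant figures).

Ix ≈ 1.3 × 10⁸ mm⁴

Decompose the section into non-overlapping parts with the origin at the bottom-left of its bounding rectangle.
Bottom plate: 180 × 22, A = 3 960 mm², y = 11 mm, Ī = 159 720 mm⁴.
Web plate: 18 × 240, A = 4 320 mm², y = 142 mm, Ī = 20 736 000 mm⁴.
Top plate: 120 × 22, A = 2 640 mm², y = 273 mm, Ī = 106 480 mm⁴.
Hole (subtracted): ⌀10, A = 78.54 mm², y = 142 mm, Ī = 490.9 mm⁴.
Centroid: ȳ = ΣA·y / ΣA = 126.1 mm.
Transfer each piece to the horizontal axis through the centroid using Ī + A·d² with d = y − 126.1:
  bottom plate: d = -115.1 mm → contributes +52 576 378 mm⁴
  web plate: d = 15.95 mm → contributes +21 835 002 mm⁴
  top plate: d = 146.9 mm → contributes +57 115 346 mm⁴
  hole: d = 15.95 mm → contributes −20 471 mm⁴
Total I = 131 506 256 mm⁴.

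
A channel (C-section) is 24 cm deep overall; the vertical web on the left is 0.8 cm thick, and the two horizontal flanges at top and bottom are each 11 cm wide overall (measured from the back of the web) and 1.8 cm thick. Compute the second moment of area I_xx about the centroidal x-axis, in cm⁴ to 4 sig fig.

Break the section into simple shapes (no overlaps), measuring from the bottom-left corner of the bounding box.
Web: 0.8 × 24, A = 19.2 cm², y = 12 cm, Ī = 921.6 cm⁴.
Top flange (beyond web): 10.2 × 1.8, A = 18.36 cm², y = 23.1 cm, Ī = 4.9572 cm⁴.
Bottom flange (beyond web): 10.2 × 1.8, A = 18.36 cm², y = 0.9 cm, Ī = 4.9572 cm⁴.
By symmetry the centroid is at mid-height, ȳ = 12 cm.
Transfer each piece to the centroidal x-axis using Ī + A·d² with d = y − 12:
  web: d = 0 cm → contributes +921.6 cm⁴
  top flange (beyond web): d = 11.1 cm → contributes +2267.09 cm⁴
  bottom flange (beyond web): d = -11.1 cm → contributes +2267.09 cm⁴
Total I = 5455.79 cm⁴.

I_xx ≈ 5456 cm⁴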